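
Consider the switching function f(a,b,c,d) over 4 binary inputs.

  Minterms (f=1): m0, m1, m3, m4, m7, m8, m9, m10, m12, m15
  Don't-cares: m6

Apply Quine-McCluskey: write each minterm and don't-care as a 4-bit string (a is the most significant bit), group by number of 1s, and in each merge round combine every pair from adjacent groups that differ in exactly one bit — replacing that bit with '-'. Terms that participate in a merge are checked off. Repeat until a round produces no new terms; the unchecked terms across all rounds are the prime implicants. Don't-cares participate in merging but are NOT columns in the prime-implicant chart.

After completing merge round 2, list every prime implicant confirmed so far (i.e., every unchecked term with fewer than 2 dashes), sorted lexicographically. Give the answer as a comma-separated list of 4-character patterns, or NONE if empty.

-111, 0-11, 00-1, 01-0, 011-, 10-0

Round 0: 0000✓ 0001✓ 0011✓ 0100✓ 0110✓ 0111✓ 1000✓ 1001✓ 1010✓ 1100✓ 1111✓
Round 1: -000✓ -001✓ -100✓ -111 0-00✓ 0-11 00-1 000-✓ 01-0 011- 1-00✓ 10-0 100-✓
Round 2: --00 -00-
PIs = {--00, -00-, -111, 0-11, 00-1, 01-0, 011-, 10-0}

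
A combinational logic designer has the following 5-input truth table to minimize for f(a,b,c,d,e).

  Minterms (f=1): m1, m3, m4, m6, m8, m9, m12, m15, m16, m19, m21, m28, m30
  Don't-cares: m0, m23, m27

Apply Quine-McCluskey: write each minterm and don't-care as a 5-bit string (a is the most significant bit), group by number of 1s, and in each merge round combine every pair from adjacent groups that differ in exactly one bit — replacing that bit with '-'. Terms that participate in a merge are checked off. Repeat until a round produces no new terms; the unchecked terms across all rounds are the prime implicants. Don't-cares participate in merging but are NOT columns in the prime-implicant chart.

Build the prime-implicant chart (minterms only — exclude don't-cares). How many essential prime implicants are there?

6

size-2^0 implicants → 00000(✓)  00001(✓)  00011(✓)  00100(✓)  00110(✓)  01000(✓)  01001(✓)  01100(✓)  01111  10000(✓)  10011(✓)  10101(✓)  10111(✓)  11011(✓)  11100(✓)  11110(✓)
size-2^1 implicants → -0000  -0011  -1100  0-000(✓)  0-001(✓)  0-100(✓)  00-00(✓)  000-1  0000-(✓)  001-0  01-00(✓)  0100-(✓)  1-011  10-11  101-1  111-0
size-2^2 implicants → 0--00  0-00-
Unchecked terms (primes): -0000, -0011, -1100, 0--00, 0-00-, 000-1, 001-0, 01111, 1-011, 10-11, 101-1, 111-0
Minterm coverage:
  m1 ⊆ 0-00-,000-1
  m3 ⊆ -0011,000-1
  m4 ⊆ 0--00,001-0
  m6 ⊆ 001-0 [E]
  m8 ⊆ 0--00,0-00-
  m9 ⊆ 0-00- [E]
  m12 ⊆ -1100,0--00
  m15 ⊆ 01111 [E]
  m16 ⊆ -0000 [E]
  m19 ⊆ -0011,1-011,10-11
  m21 ⊆ 101-1 [E]
  m28 ⊆ -1100,111-0
  m30 ⊆ 111-0 [E]
E = {-0000, 0-00-, 001-0, 01111, 101-1, 111-0}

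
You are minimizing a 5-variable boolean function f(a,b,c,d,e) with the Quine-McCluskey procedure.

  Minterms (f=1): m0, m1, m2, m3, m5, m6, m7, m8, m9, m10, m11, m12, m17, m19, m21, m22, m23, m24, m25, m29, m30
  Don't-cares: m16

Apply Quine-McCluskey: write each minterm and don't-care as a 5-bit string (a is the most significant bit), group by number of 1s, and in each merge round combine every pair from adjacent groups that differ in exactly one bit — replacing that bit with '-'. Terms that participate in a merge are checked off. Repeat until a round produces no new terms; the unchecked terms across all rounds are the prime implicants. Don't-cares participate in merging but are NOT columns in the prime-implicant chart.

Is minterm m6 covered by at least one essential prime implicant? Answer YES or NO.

Round 0: 00000✓ 00001✓ 00010✓ 00011✓ 00101✓ 00110✓ 00111✓ 01000✓ 01001✓ 01010✓ 01011✓ 01100✓ 10000✓ 10001✓ 10011✓ 10101✓ 10110✓ 10111✓ 11000✓ 11001✓ 11101✓ 11110✓
Round 1: -0000✓ -0001✓ -0011✓ -0101✓ -0110✓ -0111✓ -1000✓ -1001✓ 0-000✓ 0-001✓ 0-010✓ 0-011✓ 00-01✓ 00-10✓ 00-11✓ 000-0✓ 000-1✓ 0000-✓ 0001-✓ 001-1✓ 0011-✓ 01-00 010-0✓ 010-1✓ 0100-✓ 0101-✓ 1-000✓ 1-001✓ 1-101✓ 1-110 10-01✓ 10-11✓ 100-1✓ 1000-✓ 101-1✓ 1011-✓ 11-01✓ 1100-✓
Round 2: --000✓ --001✓ -0-01✓ -0-11✓ -00-1✓ -000-✓ -01-1✓ -011- -100-✓ 0-0-0✓ 0-0-1✓ 0-00-✓ 0-01-✓ 00--1✓ 00-1- 000--✓ 010--✓ 1--01 1-00-✓ 10--1✓
Round 3: --00- -0--1 0-0--
PIs = {--00-, -0--1, -011-, 0-0--, 00-1-, 01-00, 1--01, 1-110}
Coverage chart:
  m0: --00-,0-0--
  m1: --00-,-0--1,0-0--
  m2: 0-0--,00-1-
  m3: -0--1,0-0--,00-1-
  m5: -0--1 ←essential
  m6: -011-,00-1-
  m7: -0--1,-011-,00-1-
  m8: --00-,0-0--,01-00
  m9: --00-,0-0--
  m10: 0-0-- ←essential
  m11: 0-0-- ←essential
  m12: 01-00 ←essential
  m17: --00-,-0--1,1--01
  m19: -0--1 ←essential
  m21: -0--1,1--01
  m22: -011-,1-110
  m23: -0--1,-011-
  m24: --00- ←essential
  m25: --00-,1--01
  m29: 1--01 ←essential
  m30: 1-110 ←essential
Essential: --00-, -0--1, 0-0--, 01-00, 1--01, 1-110

NO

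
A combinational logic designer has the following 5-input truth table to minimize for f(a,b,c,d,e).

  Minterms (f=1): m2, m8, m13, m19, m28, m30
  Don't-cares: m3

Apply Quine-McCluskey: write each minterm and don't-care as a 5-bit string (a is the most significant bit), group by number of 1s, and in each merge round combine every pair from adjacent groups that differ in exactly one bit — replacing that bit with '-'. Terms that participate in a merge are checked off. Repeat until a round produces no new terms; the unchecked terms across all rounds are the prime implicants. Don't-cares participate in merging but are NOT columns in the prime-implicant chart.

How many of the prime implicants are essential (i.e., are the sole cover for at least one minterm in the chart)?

5

size-2^0 implicants → 00010(✓)  00011(✓)  01000  01101  10011(✓)  11100(✓)  11110(✓)
size-2^1 implicants → -0011  0001-  111-0
Unchecked terms (primes): -0011, 0001-, 01000, 01101, 111-0
Minterm coverage:
  m2 ⊆ 0001- [E]
  m8 ⊆ 01000 [E]
  m13 ⊆ 01101 [E]
  m19 ⊆ -0011 [E]
  m28 ⊆ 111-0 [E]
  m30 ⊆ 111-0 [E]
E = {-0011, 0001-, 01000, 01101, 111-0}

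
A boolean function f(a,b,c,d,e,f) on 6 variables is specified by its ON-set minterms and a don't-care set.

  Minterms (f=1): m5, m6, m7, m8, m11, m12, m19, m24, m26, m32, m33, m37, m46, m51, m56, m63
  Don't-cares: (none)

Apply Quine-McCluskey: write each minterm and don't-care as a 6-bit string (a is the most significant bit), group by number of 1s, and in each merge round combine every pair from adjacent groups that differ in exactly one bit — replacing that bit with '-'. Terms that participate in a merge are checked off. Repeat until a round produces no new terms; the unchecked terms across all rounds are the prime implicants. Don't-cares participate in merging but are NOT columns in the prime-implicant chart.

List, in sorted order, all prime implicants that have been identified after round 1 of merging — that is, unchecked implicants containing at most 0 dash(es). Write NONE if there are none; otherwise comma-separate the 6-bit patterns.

001011, 101110, 111111

[col 0] 000101*, 000110*, 000111*, 001000*, 001011, 001100*, 010011*, 011000*, 011010*, 100000*, 100001*, 100101*, 101110, 110011*, 111000*, 111111
[col 1] -00101, -10011, -11000, 0-1000, 0001-1, 00011-, 001-00, 0110-0, 100-01, 10000-
Prime implicants: -00101, -10011, -11000, 0-1000, 0001-1, 00011-, 001-00, 001011, 0110-0, 100-01, 10000-, 101110, 111111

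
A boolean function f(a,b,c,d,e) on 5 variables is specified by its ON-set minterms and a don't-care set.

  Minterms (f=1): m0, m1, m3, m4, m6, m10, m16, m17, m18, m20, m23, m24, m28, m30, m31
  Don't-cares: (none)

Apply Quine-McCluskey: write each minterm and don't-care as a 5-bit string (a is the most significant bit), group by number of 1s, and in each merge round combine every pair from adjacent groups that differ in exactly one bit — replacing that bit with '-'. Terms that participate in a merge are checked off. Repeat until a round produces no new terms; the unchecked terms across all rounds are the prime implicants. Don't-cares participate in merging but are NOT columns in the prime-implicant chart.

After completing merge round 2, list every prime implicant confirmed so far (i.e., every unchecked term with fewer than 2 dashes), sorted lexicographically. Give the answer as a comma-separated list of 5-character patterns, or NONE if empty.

000-1, 001-0, 01010, 1-111, 100-0, 111-0, 1111-

Round 0: 00000✓ 00001✓ 00011✓ 00100✓ 00110✓ 01010 10000✓ 10001✓ 10010✓ 10100✓ 10111✓ 11000✓ 11100✓ 11110✓ 11111✓
Round 1: -0000✓ -0001✓ -0100✓ 00-00✓ 000-1 0000-✓ 001-0 1-000✓ 1-100✓ 1-111 10-00✓ 100-0 1000-✓ 11-00✓ 111-0 1111-
Round 2: -0-00 -000- 1--00
PIs = {-0-00, -000-, 000-1, 001-0, 01010, 1--00, 1-111, 100-0, 111-0, 1111-}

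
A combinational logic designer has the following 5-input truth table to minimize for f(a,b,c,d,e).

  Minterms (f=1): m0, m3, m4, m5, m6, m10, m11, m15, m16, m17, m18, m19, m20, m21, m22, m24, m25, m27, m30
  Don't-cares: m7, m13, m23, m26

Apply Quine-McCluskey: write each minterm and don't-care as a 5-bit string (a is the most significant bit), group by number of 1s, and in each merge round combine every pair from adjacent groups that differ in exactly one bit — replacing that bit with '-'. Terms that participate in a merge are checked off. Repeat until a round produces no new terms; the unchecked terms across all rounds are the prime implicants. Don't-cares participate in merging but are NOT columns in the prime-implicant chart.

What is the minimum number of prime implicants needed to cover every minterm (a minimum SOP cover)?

Round 0: 00000✓ 00011✓ 00100✓ 00101✓ 00110✓ 00111✓ 01010✓ 01011✓ 01101✓ 01111✓ 10000✓ 10001✓ 10010✓ 10011✓ 10100✓ 10101✓ 10110✓ 10111✓ 11000✓ 11001✓ 11010✓ 11011✓ 11110✓
Round 1: -0000✓ -0011✓ -0100✓ -0101✓ -0110✓ -0111✓ -1010✓ -1011✓ 0-011✓ 0-101✓ 0-111✓ 00-00✓ 00-11✓ 001-0✓ 001-1✓ 0010-✓ 0011-✓ 01-11✓ 0101-✓ 011-1✓ 1-000✓ 1-001✓ 1-010✓ 1-011✓ 1-110✓ 10-00✓ 10-01✓ 10-10✓ 10-11✓ 100-0✓ 100-1✓ 1000-✓ 1001-✓ 101-0✓ 101-1✓ 1010-✓ 1011-✓ 11-10✓ 110-0✓ 110-1✓ 1100-✓ 1101-✓
Round 2: --011 -0-00 -0-11 -01-0✓ -01-1✓ -010-✓ -011-✓ -101- 0--11 0-1-1 001--✓ 1--10 1-0-0✓ 1-0-1✓ 1-00-✓ 1-01-✓ 10--0✓ 10--1✓ 10-0-✓ 10-1-✓ 100--✓ 101--✓ 110--✓
Round 3: -01-- 1-0-- 10---
PIs = {--011, -0-00, -0-11, -01--, -101-, 0--11, 0-1-1, 1--10, 1-0--, 10---}
Coverage chart:
  m0: -0-00 ←essential
  m3: --011,-0-11,0--11
  m4: -0-00,-01--
  m5: -01--,0-1-1
  m6: -01-- ←essential
  m10: -101- ←essential
  m11: --011,-101-,0--11
  m15: 0--11,0-1-1
  m16: -0-00,1-0--,10---
  m17: 1-0--,10---
  m18: 1--10,1-0--,10---
  m19: --011,-0-11,1-0--,10---
  m20: -0-00,-01--,10---
  m21: -01--,10---
  m22: -01--,1--10,10---
  m24: 1-0-- ←essential
  m25: 1-0-- ←essential
  m27: --011,-101-,1-0--
  m30: 1--10 ←essential
Essential: -0-00, -01--, -101-, 1--10, 1-0--
Petrick residual → 0--11
Min cover (6 terms): b'd'e' + b'c + bc'd + a'de + ade' + ac'

6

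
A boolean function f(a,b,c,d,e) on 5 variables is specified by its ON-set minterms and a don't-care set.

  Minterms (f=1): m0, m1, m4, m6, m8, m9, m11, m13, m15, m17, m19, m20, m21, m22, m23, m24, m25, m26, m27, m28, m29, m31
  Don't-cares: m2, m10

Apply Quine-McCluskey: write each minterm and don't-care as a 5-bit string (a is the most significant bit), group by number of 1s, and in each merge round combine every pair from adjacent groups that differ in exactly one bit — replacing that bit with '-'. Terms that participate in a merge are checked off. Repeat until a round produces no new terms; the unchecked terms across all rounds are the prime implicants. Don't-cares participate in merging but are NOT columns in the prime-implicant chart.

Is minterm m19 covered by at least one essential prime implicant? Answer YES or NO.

[col 0] 00000*, 00001*, 00010*, 00100*, 00110*, 01000*, 01001*, 01010*, 01011*, 01101*, 01111*, 10001*, 10011*, 10100*, 10101*, 10110*, 10111*, 11000*, 11001*, 11010*, 11011*, 11100*, 11101*, 11111*
[col 1] -0001*, -0100*, -0110*, -1000*, -1001*, -1010*, -1011*, -1101*, -1111*, 0-000*, 0-001*, 0-010*, 00-00*, 00-10*, 000-0*, 0000-*, 001-0*, 01-01*, 01-11*, 010-0*, 010-1*, 0100-*, 0101-*, 011-1*, 1-001*, 1-011*, 1-100*, 1-101*, 1-111*, 10-01*, 10-11*, 100-1*, 101-0*, 101-1*, 1010-*, 1011-*, 11-00*, 11-01*, 11-11*, 110-0*, 110-1*, 1100-*, 1101-*, 111-1*, 1110-*
[col 2] --001, -01-0, -1-01*, -1-11*, -10-0*, -10-1*, -100-*, -101-*, -11-1*, 0-0-0, 0-00-, 00--0, 01--1*, 010--*, 1--01*, 1--11*, 1-0-1*, 1-1-1*, 1-10-, 10--1*, 101--, 11--1*, 11-0-, 110--*
[col 3] -1--1, -10--, 1---1
Prime implicants: --001, -01-0, -1--1, -10--, 0-0-0, 0-00-, 00--0, 1---1, 1-10-, 101--, 11-0-
PI chart (minterm → PIs covering it):
  0 | 0-0-0,0-00-,00--0
  1 | --001,0-00-
  4 | -01-0,00--0
  6 | -01-0,00--0
  8 | -10--,0-0-0,0-00-
  9 | --001,-1--1,-10--,0-00-
  11 | -1--1,-10--
  13 | -1--1  (sole → essential)
  15 | -1--1  (sole → essential)
  17 | --001,1---1
  19 | 1---1  (sole → essential)
  20 | -01-0,1-10-,101--
  21 | 1---1,1-10-,101--
  22 | -01-0,101--
  23 | 1---1,101--
  24 | -10--,11-0-
  25 | --001,-1--1,-10--,1---1,11-0-
  26 | -10--  (sole → essential)
  27 | -1--1,-10--,1---1
  28 | 1-10-,11-0-
  29 | -1--1,1---1,1-10-,11-0-
  31 | -1--1,1---1
Essential prime implicants: -1--1, -10--, 1---1

YES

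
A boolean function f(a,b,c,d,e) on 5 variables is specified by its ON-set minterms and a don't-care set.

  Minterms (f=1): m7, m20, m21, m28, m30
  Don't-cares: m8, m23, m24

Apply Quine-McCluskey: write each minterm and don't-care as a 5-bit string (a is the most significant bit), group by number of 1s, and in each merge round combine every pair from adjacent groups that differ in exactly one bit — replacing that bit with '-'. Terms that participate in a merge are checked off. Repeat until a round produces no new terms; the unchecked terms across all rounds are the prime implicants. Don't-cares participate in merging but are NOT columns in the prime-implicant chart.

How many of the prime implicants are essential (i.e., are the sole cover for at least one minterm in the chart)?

2

size-2^0 implicants → 00111(✓)  01000(✓)  10100(✓)  10101(✓)  10111(✓)  11000(✓)  11100(✓)  11110(✓)
size-2^1 implicants → -0111  -1000  1-100  101-1  1010-  11-00  111-0
Unchecked terms (primes): -0111, -1000, 1-100, 101-1, 1010-, 11-00, 111-0
Minterm coverage:
  m7 ⊆ -0111 [E]
  m20 ⊆ 1-100,1010-
  m21 ⊆ 101-1,1010-
  m28 ⊆ 1-100,11-00,111-0
  m30 ⊆ 111-0 [E]
E = {-0111, 111-0}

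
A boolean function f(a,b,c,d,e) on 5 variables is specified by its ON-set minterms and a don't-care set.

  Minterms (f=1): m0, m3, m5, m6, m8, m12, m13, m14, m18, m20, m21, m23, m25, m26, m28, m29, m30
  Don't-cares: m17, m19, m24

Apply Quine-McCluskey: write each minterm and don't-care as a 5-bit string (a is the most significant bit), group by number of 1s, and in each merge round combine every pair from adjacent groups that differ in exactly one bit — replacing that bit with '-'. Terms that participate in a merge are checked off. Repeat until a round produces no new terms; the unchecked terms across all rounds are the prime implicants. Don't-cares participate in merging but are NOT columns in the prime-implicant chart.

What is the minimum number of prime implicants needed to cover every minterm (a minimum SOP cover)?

[col 0] 00000*, 00011*, 00101*, 00110*, 01000*, 01100*, 01101*, 01110*, 10001*, 10010*, 10011*, 10100*, 10101*, 10111*, 11000*, 11001*, 11010*, 11100*, 11101*, 11110*
[col 1] -0011, -0101*, -1000*, -1100*, -1101*, -1110*, 0-000, 0-101*, 0-110, 01-00*, 011-0*, 0110-*, 1-001*, 1-010, 1-100*, 1-101*, 10-01*, 10-11*, 100-1*, 1001-, 101-1*, 1010-*, 11-00*, 11-01*, 11-10*, 110-0*, 1100-*, 111-0*, 1110-*
[col 2] --101, -1-00, -11-0, -110-, 1--01, 1-10-, 10--1, 11--0, 11-0-
Prime implicants: --101, -0011, -1-00, -11-0, -110-, 0-000, 0-110, 1--01, 1-010, 1-10-, 10--1, 1001-, 11--0, 11-0-
PI chart (minterm → PIs covering it):
  0 | 0-000  (sole → essential)
  3 | -0011  (sole → essential)
  5 | --101  (sole → essential)
  6 | 0-110  (sole → essential)
  8 | -1-00,0-000
  12 | -1-00,-11-0,-110-
  13 | --101,-110-
  14 | -11-0,0-110
  18 | 1-010,1001-
  20 | 1-10-  (sole → essential)
  21 | --101,1--01,1-10-,10--1
  23 | 10--1  (sole → essential)
  25 | 1--01,11-0-
  26 | 1-010,11--0
  28 | -1-00,-11-0,-110-,1-10-,11--0,11-0-
  29 | --101,-110-,1--01,1-10-,11-0-
  30 | -11-0,11--0
Essential prime implicants: --101, -0011, 0-000, 0-110, 1-10-, 10--1
Petrick residual → -11-0, 1--01, 1-010
Minimum SOP uses 9 PIs: cd'e + b'c'de + bce' + a'c'd'e' + a'cde' + ad'e + ac'de' + acd' + ab'e

9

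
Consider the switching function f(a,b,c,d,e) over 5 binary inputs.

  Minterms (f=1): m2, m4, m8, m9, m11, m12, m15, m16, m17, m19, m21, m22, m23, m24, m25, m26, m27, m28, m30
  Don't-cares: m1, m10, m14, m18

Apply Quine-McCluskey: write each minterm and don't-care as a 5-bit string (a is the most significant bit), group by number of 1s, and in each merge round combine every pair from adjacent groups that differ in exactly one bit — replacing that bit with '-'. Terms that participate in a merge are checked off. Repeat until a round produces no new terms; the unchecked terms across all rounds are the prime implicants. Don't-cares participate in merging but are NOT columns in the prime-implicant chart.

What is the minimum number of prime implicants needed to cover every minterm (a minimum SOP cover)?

8

Round 0: 00001✓ 00010✓ 00100✓ 01000✓ 01001✓ 01010✓ 01011✓ 01100✓ 01110✓ 01111✓ 10000✓ 10001✓ 10010✓ 10011✓ 10101✓ 10110✓ 10111✓ 11000✓ 11001✓ 11010✓ 11011✓ 11100✓ 11110✓
Round 1: -0001✓ -0010✓ -1000✓ -1001✓ -1010✓ -1011✓ -1100✓ -1110✓ 0-001✓ 0-010✓ 0-100 01-00✓ 01-10✓ 01-11✓ 010-0✓ 010-1✓ 0100-✓ 0101-✓ 011-0✓ 0111-✓ 1-000✓ 1-001✓ 1-010✓ 1-011✓ 1-110✓ 10-01✓ 10-10✓ 10-11✓ 100-0✓ 100-1✓ 1000-✓ 1001-✓ 101-1✓ 1011-✓ 11-00✓ 11-10✓ 110-0✓ 110-1✓ 1100-✓ 1101-✓ 111-0✓
Round 2: --001 --010 -1-00✓ -1-10✓ -10-0✓ -10-1✓ -100-✓ -101-✓ -11-0✓ 01--0✓ 01-1- 010--✓ 1--10 1-0-0✓ 1-0-1✓ 1-00-✓ 1-01-✓ 10--1 10-1- 100--✓ 11--0✓ 110--✓
Round 3: -1--0 -10-- 1-0--
PIs = {--001, --010, -1--0, -10--, 0-100, 01-1-, 1--10, 1-0--, 10--1, 10-1-}
Coverage chart:
  m2: --010 ←essential
  m4: 0-100 ←essential
  m8: -1--0,-10--
  m9: --001,-10--
  m11: -10--,01-1-
  m12: -1--0,0-100
  m15: 01-1- ←essential
  m16: 1-0-- ←essential
  m17: --001,1-0--,10--1
  m19: 1-0--,10--1,10-1-
  m21: 10--1 ←essential
  m22: 1--10,10-1-
  m23: 10--1,10-1-
  m24: -1--0,-10--,1-0--
  m25: --001,-10--,1-0--
  m26: --010,-1--0,-10--,1--10,1-0--
  m27: -10--,1-0--
  m28: -1--0 ←essential
  m30: -1--0,1--10
Essential: --010, -1--0, 0-100, 01-1-, 1-0--, 10--1
Petrick residual → --001, 1--10
Min cover (8 terms): c'd'e + c'de' + be' + a'cd'e' + a'bd + ade' + ac' + ab'e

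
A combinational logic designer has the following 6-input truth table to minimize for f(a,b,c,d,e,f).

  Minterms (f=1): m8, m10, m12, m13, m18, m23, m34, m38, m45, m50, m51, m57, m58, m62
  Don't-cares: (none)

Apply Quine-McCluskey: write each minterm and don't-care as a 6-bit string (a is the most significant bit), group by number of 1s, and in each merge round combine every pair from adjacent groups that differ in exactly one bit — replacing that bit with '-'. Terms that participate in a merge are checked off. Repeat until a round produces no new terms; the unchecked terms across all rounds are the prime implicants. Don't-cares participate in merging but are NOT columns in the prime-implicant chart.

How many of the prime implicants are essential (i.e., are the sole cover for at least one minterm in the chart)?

8

size-2^0 implicants → 001000(✓)  001010(✓)  001100(✓)  001101(✓)  010010(✓)  010111  100010(✓)  100110(✓)  101101(✓)  110010(✓)  110011(✓)  111001  111010(✓)  111110(✓)
size-2^1 implicants → -01101  -10010  001-00  0010-0  00110-  1-0010  100-10  11-010  11001-  111-10
Unchecked terms (primes): -01101, -10010, 001-00, 0010-0, 00110-, 010111, 1-0010, 100-10, 11-010, 11001-, 111-10, 111001
Minterm coverage:
  m8 ⊆ 001-00,0010-0
  m10 ⊆ 0010-0 [E]
  m12 ⊆ 001-00,00110-
  m13 ⊆ -01101,00110-
  m18 ⊆ -10010 [E]
  m23 ⊆ 010111 [E]
  m34 ⊆ 1-0010,100-10
  m38 ⊆ 100-10 [E]
  m45 ⊆ -01101 [E]
  m50 ⊆ -10010,1-0010,11-010,11001-
  m51 ⊆ 11001- [E]
  m57 ⊆ 111001 [E]
  m58 ⊆ 11-010,111-10
  m62 ⊆ 111-10 [E]
E = {-01101, -10010, 0010-0, 010111, 100-10, 11001-, 111-10, 111001}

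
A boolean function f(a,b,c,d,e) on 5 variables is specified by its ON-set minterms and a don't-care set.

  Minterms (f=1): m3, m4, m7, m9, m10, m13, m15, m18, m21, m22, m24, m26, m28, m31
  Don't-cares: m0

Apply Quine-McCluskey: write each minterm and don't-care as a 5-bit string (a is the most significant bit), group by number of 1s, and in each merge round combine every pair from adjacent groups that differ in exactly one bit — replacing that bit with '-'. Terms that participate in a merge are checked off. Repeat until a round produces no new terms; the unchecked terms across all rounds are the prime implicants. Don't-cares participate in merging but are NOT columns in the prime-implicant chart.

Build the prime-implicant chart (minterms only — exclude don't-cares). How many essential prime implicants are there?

8

[col 0] 00000*, 00011*, 00100*, 00111*, 01001*, 01010*, 01101*, 01111*, 10010*, 10101, 10110*, 11000*, 11010*, 11100*, 11111*
[col 1] -1010, -1111, 0-111, 00-00, 00-11, 01-01, 011-1, 1-010, 10-10, 11-00, 110-0
Prime implicants: -1010, -1111, 0-111, 00-00, 00-11, 01-01, 011-1, 1-010, 10-10, 10101, 11-00, 110-0
PI chart (minterm → PIs covering it):
  3 | 00-11  (sole → essential)
  4 | 00-00  (sole → essential)
  7 | 0-111,00-11
  9 | 01-01  (sole → essential)
  10 | -1010  (sole → essential)
  13 | 01-01,011-1
  15 | -1111,0-111,011-1
  18 | 1-010,10-10
  21 | 10101  (sole → essential)
  22 | 10-10  (sole → essential)
  24 | 11-00,110-0
  26 | -1010,1-010,110-0
  28 | 11-00  (sole → essential)
  31 | -1111  (sole → essential)
Essential prime implicants: -1010, -1111, 00-00, 00-11, 01-01, 10-10, 10101, 11-00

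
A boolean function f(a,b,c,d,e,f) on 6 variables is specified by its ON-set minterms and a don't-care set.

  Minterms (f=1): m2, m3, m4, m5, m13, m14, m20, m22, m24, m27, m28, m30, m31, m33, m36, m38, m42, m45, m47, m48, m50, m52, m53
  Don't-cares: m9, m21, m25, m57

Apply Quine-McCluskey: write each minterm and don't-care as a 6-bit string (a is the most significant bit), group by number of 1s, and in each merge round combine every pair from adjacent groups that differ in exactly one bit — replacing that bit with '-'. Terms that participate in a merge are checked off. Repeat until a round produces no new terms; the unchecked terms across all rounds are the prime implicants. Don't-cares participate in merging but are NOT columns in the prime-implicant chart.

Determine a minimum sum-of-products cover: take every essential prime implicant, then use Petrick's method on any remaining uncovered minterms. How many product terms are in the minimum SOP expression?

[col 0] 000010*, 000011*, 000100*, 000101*, 001001*, 001101*, 001110*, 010100*, 010101*, 010110*, 011000*, 011001*, 011011*, 011100*, 011110*, 011111*, 100001, 100100*, 100110*, 101010, 101101*, 101111*, 110000*, 110010*, 110100*, 110101*, 111001*
[col 1] -00100*, -01101, -10100*, -10101*, -11001, 0-0100*, 0-0101*, 0-1001, 0-1110, 00-101, 00001-, 00010-*, 001-01, 01-100*, 01-110*, 0101-0*, 01010-*, 011-00, 011-11, 0110-1, 01100-, 0111-0*, 01111-, 1-0100*, 1001-0, 1011-1, 110-00, 1100-0, 11010-*
[col 2] --0100, -1010-, 0-010-, 01-1-0
Prime implicants: --0100, -01101, -1010-, -11001, 0-010-, 0-1001, 0-1110, 00-101, 00001-, 001-01, 01-1-0, 011-00, 011-11, 0110-1, 01100-, 01111-, 100001, 1001-0, 101010, 1011-1, 110-00, 1100-0
PI chart (minterm → PIs covering it):
  2 | 00001-  (sole → essential)
  3 | 00001-  (sole → essential)
  4 | --0100,0-010-
  5 | 0-010-,00-101
  13 | -01101,00-101,001-01
  14 | 0-1110  (sole → essential)
  20 | --0100,-1010-,0-010-,01-1-0
  22 | 01-1-0  (sole → essential)
  24 | 011-00,01100-
  27 | 011-11,0110-1
  28 | 01-1-0,011-00
  30 | 0-1110,01-1-0,01111-
  31 | 011-11,01111-
  33 | 100001  (sole → essential)
  36 | --0100,1001-0
  38 | 1001-0  (sole → essential)
  42 | 101010  (sole → essential)
  45 | -01101,1011-1
  47 | 1011-1  (sole → essential)
  48 | 110-00,1100-0
  50 | 1100-0  (sole → essential)
  52 | --0100,-1010-,110-00
  53 | -1010-  (sole → essential)
Essential prime implicants: -1010-, 0-1110, 00001-, 01-1-0, 100001, 1001-0, 101010, 1011-1, 1100-0
Petrick residual → --0100, 00-101, 011-00, 011-11
Minimum SOP uses 13 PIs: c'de'f' + bc'de' + a'cdef' + a'b'de'f + a'b'c'd'e + a'bdf' + a'bce'f' + a'bcef + ab'c'd'e'f + ab'c'df' + ab'cd'ef' + ab'cdf + abc'd'f'

13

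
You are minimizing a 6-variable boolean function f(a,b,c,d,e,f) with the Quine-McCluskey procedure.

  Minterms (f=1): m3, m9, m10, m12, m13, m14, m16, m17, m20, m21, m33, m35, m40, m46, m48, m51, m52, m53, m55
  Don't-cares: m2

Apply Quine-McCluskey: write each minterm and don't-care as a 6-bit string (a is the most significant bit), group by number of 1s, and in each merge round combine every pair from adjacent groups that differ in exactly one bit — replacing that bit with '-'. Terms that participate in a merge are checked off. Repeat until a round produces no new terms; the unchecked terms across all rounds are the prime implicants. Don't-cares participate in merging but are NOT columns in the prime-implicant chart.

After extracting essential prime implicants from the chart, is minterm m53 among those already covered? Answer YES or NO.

size-2^0 implicants → 000010(✓)  000011(✓)  001001(✓)  001010(✓)  001100(✓)  001101(✓)  001110(✓)  010000(✓)  010001(✓)  010100(✓)  010101(✓)  100001(✓)  100011(✓)  101000  101110(✓)  110000(✓)  110011(✓)  110100(✓)  110101(✓)  110111(✓)
size-2^1 implicants → -00011  -01110  -10000(✓)  -10100(✓)  -10101(✓)  00-010  00001-  001-01  001-10  0011-0  00110-  010-00(✓)  010-01(✓)  01000-(✓)  01010-(✓)  1-0011  1000-1  110-00(✓)  110-11  1101-1  11010-(✓)
size-2^2 implicants → -10-00  -1010-  010-0-
Unchecked terms (primes): -00011, -01110, -10-00, -1010-, 00-010, 00001-, 001-01, 001-10, 0011-0, 00110-, 010-0-, 1-0011, 1000-1, 101000, 110-11, 1101-1
Minterm coverage:
  m3 ⊆ -00011,00001-
  m9 ⊆ 001-01 [E]
  m10 ⊆ 00-010,001-10
  m12 ⊆ 0011-0,00110-
  m13 ⊆ 001-01,00110-
  m14 ⊆ -01110,001-10,0011-0
  m16 ⊆ -10-00,010-0-
  m17 ⊆ 010-0- [E]
  m20 ⊆ -10-00,-1010-,010-0-
  m21 ⊆ -1010-,010-0-
  m33 ⊆ 1000-1 [E]
  m35 ⊆ -00011,1-0011,1000-1
  m40 ⊆ 101000 [E]
  m46 ⊆ -01110 [E]
  m48 ⊆ -10-00 [E]
  m51 ⊆ 1-0011,110-11
  m52 ⊆ -10-00,-1010-
  m53 ⊆ -1010-,1101-1
  m55 ⊆ 110-11,1101-1
E = {-01110, -10-00, 001-01, 010-0-, 1000-1, 101000}

NO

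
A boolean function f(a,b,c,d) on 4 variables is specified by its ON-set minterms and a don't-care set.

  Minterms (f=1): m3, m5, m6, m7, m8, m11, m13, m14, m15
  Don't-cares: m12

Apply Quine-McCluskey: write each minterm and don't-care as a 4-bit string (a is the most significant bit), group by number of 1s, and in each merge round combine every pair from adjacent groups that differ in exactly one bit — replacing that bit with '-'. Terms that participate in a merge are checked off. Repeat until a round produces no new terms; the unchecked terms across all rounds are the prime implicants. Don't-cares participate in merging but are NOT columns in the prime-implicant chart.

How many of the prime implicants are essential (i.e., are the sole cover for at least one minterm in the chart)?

4

[col 0] 0011*, 0101*, 0110*, 0111*, 1000*, 1011*, 1100*, 1101*, 1110*, 1111*
[col 1] -011*, -101*, -110*, -111*, 0-11*, 01-1*, 011-*, 1-00, 1-11*, 11-0*, 11-1*, 110-*, 111-*
[col 2] --11, -1-1, -11-, 11--
Prime implicants: --11, -1-1, -11-, 1-00, 11--
PI chart (minterm → PIs covering it):
  3 | --11  (sole → essential)
  5 | -1-1  (sole → essential)
  6 | -11-  (sole → essential)
  7 | --11,-1-1,-11-
  8 | 1-00  (sole → essential)
  11 | --11  (sole → essential)
  13 | -1-1,11--
  14 | -11-,11--
  15 | --11,-1-1,-11-,11--
Essential prime implicants: --11, -1-1, -11-, 1-00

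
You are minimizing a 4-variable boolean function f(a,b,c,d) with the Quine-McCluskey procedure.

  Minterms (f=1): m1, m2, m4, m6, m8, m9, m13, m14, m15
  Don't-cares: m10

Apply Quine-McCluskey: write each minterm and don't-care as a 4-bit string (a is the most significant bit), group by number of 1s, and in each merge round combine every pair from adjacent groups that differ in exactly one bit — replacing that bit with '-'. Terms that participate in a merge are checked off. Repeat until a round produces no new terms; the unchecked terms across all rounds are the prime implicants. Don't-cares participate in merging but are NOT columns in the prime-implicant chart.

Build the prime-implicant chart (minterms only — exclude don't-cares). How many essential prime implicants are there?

3

[col 0] 0001*, 0010*, 0100*, 0110*, 1000*, 1001*, 1010*, 1101*, 1110*, 1111*
[col 1] -001, -010*, -110*, 0-10*, 01-0, 1-01, 1-10*, 10-0, 100-, 11-1, 111-
[col 2] --10
Prime implicants: --10, -001, 01-0, 1-01, 10-0, 100-, 11-1, 111-
PI chart (minterm → PIs covering it):
  1 | -001  (sole → essential)
  2 | --10  (sole → essential)
  4 | 01-0  (sole → essential)
  6 | --10,01-0
  8 | 10-0,100-
  9 | -001,1-01,100-
  13 | 1-01,11-1
  14 | --10,111-
  15 | 11-1,111-
Essential prime implicants: --10, -001, 01-0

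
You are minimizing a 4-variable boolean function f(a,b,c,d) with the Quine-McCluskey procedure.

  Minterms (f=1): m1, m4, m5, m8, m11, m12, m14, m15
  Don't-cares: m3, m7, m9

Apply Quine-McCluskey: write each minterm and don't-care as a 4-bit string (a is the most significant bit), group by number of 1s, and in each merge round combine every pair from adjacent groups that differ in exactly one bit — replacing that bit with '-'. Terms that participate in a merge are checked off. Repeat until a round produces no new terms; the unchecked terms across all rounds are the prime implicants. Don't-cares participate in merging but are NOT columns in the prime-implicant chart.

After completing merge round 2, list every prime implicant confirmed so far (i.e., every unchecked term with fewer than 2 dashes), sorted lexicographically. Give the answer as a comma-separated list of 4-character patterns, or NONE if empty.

-100, 010-, 1-00, 100-, 11-0, 111-

[col 0] 0001*, 0011*, 0100*, 0101*, 0111*, 1000*, 1001*, 1011*, 1100*, 1110*, 1111*
[col 1] -001*, -011*, -100, -111*, 0-01*, 0-11*, 00-1*, 01-1*, 010-, 1-00, 1-11*, 10-1*, 100-, 11-0, 111-
[col 2] --11, -0-1, 0--1
Prime implicants: --11, -0-1, -100, 0--1, 010-, 1-00, 100-, 11-0, 111-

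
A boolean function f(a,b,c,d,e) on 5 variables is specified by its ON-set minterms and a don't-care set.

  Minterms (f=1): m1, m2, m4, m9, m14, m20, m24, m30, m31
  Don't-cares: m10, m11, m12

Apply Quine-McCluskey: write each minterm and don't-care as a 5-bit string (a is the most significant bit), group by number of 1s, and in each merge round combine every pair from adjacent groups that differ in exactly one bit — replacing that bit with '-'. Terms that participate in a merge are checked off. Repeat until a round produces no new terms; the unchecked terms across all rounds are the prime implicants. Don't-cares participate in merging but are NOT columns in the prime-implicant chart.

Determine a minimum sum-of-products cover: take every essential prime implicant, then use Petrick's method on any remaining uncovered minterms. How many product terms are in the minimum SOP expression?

6

[col 0] 00001*, 00010*, 00100*, 01001*, 01010*, 01011*, 01100*, 01110*, 10100*, 11000, 11110*, 11111*
[col 1] -0100, -1110, 0-001, 0-010, 0-100, 01-10, 010-1, 0101-, 011-0, 1111-
Prime implicants: -0100, -1110, 0-001, 0-010, 0-100, 01-10, 010-1, 0101-, 011-0, 11000, 1111-
PI chart (minterm → PIs covering it):
  1 | 0-001  (sole → essential)
  2 | 0-010  (sole → essential)
  4 | -0100,0-100
  9 | 0-001,010-1
  14 | -1110,01-10,011-0
  20 | -0100  (sole → essential)
  24 | 11000  (sole → essential)
  30 | -1110,1111-
  31 | 1111-  (sole → essential)
Essential prime implicants: -0100, 0-001, 0-010, 11000, 1111-
Petrick residual → -1110
Minimum SOP uses 6 PIs: b'cd'e' + bcde' + a'c'd'e + a'c'de' + abc'd'e' + abcd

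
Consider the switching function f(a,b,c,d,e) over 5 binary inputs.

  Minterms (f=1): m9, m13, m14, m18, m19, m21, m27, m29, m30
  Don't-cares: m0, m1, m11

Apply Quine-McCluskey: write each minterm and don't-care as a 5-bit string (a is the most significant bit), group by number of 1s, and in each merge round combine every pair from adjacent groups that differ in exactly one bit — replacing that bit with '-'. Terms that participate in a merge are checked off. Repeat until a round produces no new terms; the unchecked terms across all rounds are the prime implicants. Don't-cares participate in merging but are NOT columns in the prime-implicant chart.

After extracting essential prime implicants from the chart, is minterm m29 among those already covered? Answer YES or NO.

[col 0] 00000*, 00001*, 01001*, 01011*, 01101*, 01110*, 10010*, 10011*, 10101*, 11011*, 11101*, 11110*
[col 1] -1011, -1101, -1110, 0-001, 0000-, 01-01, 010-1, 1-011, 1-101, 1001-
Prime implicants: -1011, -1101, -1110, 0-001, 0000-, 01-01, 010-1, 1-011, 1-101, 1001-
PI chart (minterm → PIs covering it):
  9 | 0-001,01-01,010-1
  13 | -1101,01-01
  14 | -1110  (sole → essential)
  18 | 1001-  (sole → essential)
  19 | 1-011,1001-
  21 | 1-101  (sole → essential)
  27 | -1011,1-011
  29 | -1101,1-101
  30 | -1110  (sole → essential)
Essential prime implicants: -1110, 1-101, 1001-

YES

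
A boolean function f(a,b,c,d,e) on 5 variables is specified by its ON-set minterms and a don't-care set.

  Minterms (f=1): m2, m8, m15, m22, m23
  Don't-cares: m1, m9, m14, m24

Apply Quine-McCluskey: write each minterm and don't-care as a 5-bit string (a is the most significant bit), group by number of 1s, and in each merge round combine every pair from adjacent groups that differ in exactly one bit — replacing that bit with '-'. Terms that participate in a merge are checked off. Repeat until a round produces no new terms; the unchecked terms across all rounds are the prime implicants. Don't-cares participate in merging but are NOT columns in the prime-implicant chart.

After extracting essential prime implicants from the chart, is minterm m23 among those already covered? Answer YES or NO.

Round 0: 00001✓ 00010 01000✓ 01001✓ 01110✓ 01111✓ 10110✓ 10111✓ 11000✓
Round 1: -1000 0-001 0100- 0111- 1011-
PIs = {-1000, 0-001, 00010, 0100-, 0111-, 1011-}
Coverage chart:
  m2: 00010 ←essential
  m8: -1000,0100-
  m15: 0111- ←essential
  m22: 1011- ←essential
  m23: 1011- ←essential
Essential: 00010, 0111-, 1011-

YES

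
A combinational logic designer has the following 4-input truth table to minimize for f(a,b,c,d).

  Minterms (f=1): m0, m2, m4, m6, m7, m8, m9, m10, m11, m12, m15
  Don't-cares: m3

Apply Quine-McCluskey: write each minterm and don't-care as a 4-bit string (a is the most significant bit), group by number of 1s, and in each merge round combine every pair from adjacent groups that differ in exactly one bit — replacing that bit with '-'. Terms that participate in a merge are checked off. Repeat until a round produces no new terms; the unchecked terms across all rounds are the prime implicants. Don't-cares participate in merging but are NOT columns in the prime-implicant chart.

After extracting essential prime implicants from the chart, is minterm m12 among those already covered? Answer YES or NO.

[col 0] 0000*, 0010*, 0011*, 0100*, 0110*, 0111*, 1000*, 1001*, 1010*, 1011*, 1100*, 1111*
[col 1] -000*, -010*, -011*, -100*, -111*, 0-00*, 0-10*, 0-11*, 00-0*, 001-*, 01-0*, 011-*, 1-00*, 1-11*, 10-0*, 10-1*, 100-*, 101-*
[col 2] --00, --11, -0-0, -01-, 0--0, 0-1-, 10--
Prime implicants: --00, --11, -0-0, -01-, 0--0, 0-1-, 10--
PI chart (minterm → PIs covering it):
  0 | --00,-0-0,0--0
  2 | -0-0,-01-,0--0,0-1-
  4 | --00,0--0
  6 | 0--0,0-1-
  7 | --11,0-1-
  8 | --00,-0-0,10--
  9 | 10--  (sole → essential)
  10 | -0-0,-01-,10--
  11 | --11,-01-,10--
  12 | --00  (sole → essential)
  15 | --11  (sole → essential)
Essential prime implicants: --00, --11, 10--

YES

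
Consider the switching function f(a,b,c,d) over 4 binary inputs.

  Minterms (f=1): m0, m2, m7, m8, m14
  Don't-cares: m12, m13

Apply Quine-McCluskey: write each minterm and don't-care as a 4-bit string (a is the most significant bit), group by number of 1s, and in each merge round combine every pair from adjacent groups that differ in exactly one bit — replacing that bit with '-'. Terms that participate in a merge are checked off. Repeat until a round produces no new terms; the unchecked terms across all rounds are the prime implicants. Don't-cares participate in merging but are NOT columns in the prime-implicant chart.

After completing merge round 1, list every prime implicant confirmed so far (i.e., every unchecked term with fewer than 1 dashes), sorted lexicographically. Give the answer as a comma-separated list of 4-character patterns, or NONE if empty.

[col 0] 0000*, 0010*, 0111, 1000*, 1100*, 1101*, 1110*
[col 1] -000, 00-0, 1-00, 11-0, 110-
Prime implicants: -000, 00-0, 0111, 1-00, 11-0, 110-

0111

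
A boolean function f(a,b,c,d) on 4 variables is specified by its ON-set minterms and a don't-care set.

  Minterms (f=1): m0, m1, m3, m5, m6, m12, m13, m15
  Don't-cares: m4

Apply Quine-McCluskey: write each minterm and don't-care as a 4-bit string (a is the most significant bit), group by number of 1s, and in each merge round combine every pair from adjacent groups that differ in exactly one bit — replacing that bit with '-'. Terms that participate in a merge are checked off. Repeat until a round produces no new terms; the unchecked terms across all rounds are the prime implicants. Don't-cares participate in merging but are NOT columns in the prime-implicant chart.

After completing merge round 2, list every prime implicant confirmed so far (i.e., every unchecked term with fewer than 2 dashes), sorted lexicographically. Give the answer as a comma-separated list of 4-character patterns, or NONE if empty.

00-1, 01-0, 11-1

[col 0] 0000*, 0001*, 0011*, 0100*, 0101*, 0110*, 1100*, 1101*, 1111*
[col 1] -100*, -101*, 0-00*, 0-01*, 00-1, 000-*, 01-0, 010-*, 11-1, 110-*
[col 2] -10-, 0-0-
Prime implicants: -10-, 0-0-, 00-1, 01-0, 11-1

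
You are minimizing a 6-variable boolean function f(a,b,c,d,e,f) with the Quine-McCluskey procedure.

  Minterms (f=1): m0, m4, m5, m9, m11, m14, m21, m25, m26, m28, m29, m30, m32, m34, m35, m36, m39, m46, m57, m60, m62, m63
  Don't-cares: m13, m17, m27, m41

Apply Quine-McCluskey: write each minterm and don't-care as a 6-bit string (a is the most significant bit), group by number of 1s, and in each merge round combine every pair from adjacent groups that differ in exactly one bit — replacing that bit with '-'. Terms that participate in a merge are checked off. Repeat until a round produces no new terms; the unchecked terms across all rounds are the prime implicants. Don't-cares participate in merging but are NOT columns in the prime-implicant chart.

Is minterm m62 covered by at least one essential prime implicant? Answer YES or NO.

YES

Round 0: 000000✓ 000100✓ 000101✓ 001001✓ 001011✓ 001101✓ 001110✓ 010001✓ 010101✓ 011001✓ 011010✓ 011011✓ 011100✓ 011101✓ 011110✓ 100000✓ 100010✓ 100011✓ 100100✓ 100111✓ 101001✓ 101110✓ 111001✓ 111100✓ 111110✓ 111111✓
Round 1: -00000✓ -00100✓ -01001✓ -01110✓ -11001✓ -11100✓ -11110✓ 0-0101✓ 0-1001✓ 0-1011✓ 0-1101✓ 0-1110✓ 00-101✓ 000-00✓ 00010- 001-01✓ 0010-1✓ 01-001✓ 01-101✓ 010-01✓ 011-01✓ 011-10 0110-1✓ 01101- 0111-0✓ 01110- 1-1001✓ 1-1110✓ 100-00✓ 100-11 1000-0 10001- 1111-0✓ 11111-
Round 2: --1001 --1110 -00-00 -111-0 0--101 0-1-01 0-10-1 01--01
PIs = {--1001, --1110, -00-00, -111-0, 0--101, 0-1-01, 0-10-1, 00010-, 01--01, 011-10, 01101-, 01110-, 100-11, 1000-0, 10001-, 11111-}
Coverage chart:
  m0: -00-00 ←essential
  m4: -00-00,00010-
  m5: 0--101,00010-
  m9: --1001,0-1-01,0-10-1
  m11: 0-10-1 ←essential
  m14: --1110 ←essential
  m21: 0--101,01--01
  m25: --1001,0-1-01,0-10-1,01--01
  m26: 011-10,01101-
  m28: -111-0,01110-
  m29: 0--101,0-1-01,01--01,01110-
  m30: --1110,-111-0,011-10
  m32: -00-00,1000-0
  m34: 1000-0,10001-
  m35: 100-11,10001-
  m36: -00-00 ←essential
  m39: 100-11 ←essential
  m46: --1110 ←essential
  m57: --1001 ←essential
  m60: -111-0 ←essential
  m62: --1110,-111-0,11111-
  m63: 11111- ←essential
Essential: --1001, --1110, -00-00, -111-0, 0-10-1, 100-11, 11111-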